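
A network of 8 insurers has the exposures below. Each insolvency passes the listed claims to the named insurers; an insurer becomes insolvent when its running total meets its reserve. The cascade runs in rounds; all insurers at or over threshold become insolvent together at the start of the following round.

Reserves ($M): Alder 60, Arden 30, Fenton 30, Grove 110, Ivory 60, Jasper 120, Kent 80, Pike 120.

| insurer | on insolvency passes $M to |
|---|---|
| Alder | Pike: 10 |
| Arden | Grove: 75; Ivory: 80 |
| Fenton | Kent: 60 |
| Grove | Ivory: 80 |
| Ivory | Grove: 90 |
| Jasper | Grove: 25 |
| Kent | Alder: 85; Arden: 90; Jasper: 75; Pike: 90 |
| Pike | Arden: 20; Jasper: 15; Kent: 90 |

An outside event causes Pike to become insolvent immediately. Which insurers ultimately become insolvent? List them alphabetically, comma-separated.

Round 1 — Pike becomes insolvent (initial).
  Arden: +20 → 20 < 30
  Jasper: +15 → 15 < 120
  Kent: +90 → 90 ≥ 80
Round 2 — Kent becomes insolvent.
  Alder: +85 → 85 ≥ 60
  Arden: +90 → 110 ≥ 30
  Jasper: +75 → 90 < 120
Round 3 — Alder, Arden become insolvent.
  Grove: +75 → 75 < 110
  Ivory: +80 → 80 ≥ 60
Round 4 — Ivory becomes insolvent.
  Grove: +90 → 165 ≥ 110
Round 5 — Grove becomes insolvent.
No further insolvencies.

Alder, Arden, Grove, Ivory, Kent, Pike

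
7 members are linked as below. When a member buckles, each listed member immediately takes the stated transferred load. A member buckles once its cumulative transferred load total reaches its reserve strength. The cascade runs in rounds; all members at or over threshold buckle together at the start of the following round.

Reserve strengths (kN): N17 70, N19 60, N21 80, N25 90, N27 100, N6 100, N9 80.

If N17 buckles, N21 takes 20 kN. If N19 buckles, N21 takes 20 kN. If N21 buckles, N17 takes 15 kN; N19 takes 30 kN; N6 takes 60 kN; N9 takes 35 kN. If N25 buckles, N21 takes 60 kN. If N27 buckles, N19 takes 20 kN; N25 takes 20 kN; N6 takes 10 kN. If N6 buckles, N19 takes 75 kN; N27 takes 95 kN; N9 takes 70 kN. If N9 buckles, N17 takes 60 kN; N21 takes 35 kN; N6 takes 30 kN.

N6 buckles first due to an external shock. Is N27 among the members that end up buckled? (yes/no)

no

Round 1 — N6 buckles (initial).
  N19: +75 → 75 ≥ 60
  N27: +95 → 95 < 100
  N9: +70 → 70 < 80
Round 2 — N19 buckles.
  N21: +20 → 20 < 80
No further bucklings.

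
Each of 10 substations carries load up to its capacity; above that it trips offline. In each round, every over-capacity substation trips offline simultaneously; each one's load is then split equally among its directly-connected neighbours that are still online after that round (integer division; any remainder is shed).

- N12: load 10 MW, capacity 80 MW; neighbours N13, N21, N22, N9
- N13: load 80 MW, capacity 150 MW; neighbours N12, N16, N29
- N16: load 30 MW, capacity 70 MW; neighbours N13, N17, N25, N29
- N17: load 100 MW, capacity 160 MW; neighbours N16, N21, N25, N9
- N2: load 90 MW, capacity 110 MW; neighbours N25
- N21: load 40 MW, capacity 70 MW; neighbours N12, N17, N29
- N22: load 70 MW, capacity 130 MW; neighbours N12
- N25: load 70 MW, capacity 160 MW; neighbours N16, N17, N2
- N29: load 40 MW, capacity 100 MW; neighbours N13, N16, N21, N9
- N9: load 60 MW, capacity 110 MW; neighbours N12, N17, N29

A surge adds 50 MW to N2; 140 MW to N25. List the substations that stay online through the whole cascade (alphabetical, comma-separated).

none

Round 1 — N2 at 140 > 110; N25 at 210 > 160. N2, N25 trip offline.
  N2 sheds 140 MW: no online neighbours, lost.
  N25 sheds 210 MW to N16, N17: 105 each.
    N16: 30+105 = 135 > 70
    N17: 100+105 = 205 > 160
Round 2 — N16, N17 trip offline.
  N16 sheds 135 MW to N13, N29: 67 each (1 lost).
    N13: 80+67 = 147 ≤ 150
    N29: 40+67 = 107 > 100
  N17 sheds 205 MW to N21, N9: 102 each (1 lost).
    N21: 40+102 = 142 > 70
    N9: 60+102 = 162 > 110
Round 3 — N21, N29, N9 trip offline.
  N21 sheds 142 MW to N12: 142 each.
    N12: 10+142 = 152 > 80
  N29 sheds 107 MW to N13: 107 each.
    N13: 147+107 = 254 > 150
  N9 sheds 162 MW to N12: 162 each.
    N12: 152+162 = 314 > 80
Round 4 — N12, N13 trip offline.
  N12 sheds 314 MW to N22: 314 each.
    N22: 70+314 = 384 > 130
  N13 sheds 254 MW: no online neighbours, lost.
Round 5 — N22 trips offline.
  N22 sheds 384 MW: no online neighbours, lost.
No further trips.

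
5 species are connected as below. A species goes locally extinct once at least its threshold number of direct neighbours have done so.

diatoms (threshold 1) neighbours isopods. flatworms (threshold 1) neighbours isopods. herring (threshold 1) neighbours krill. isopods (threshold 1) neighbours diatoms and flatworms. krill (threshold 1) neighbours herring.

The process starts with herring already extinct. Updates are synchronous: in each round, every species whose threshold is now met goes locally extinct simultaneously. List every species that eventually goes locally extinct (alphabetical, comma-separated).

herring, krill

Round 1 — herring goes locally extinct (initial).
Round 2 — checking thresholds:
  krill: 1 of 1 neighbours ≥ 1, goes locally extinct.
Round 3 — no new extinctions; cascade stops.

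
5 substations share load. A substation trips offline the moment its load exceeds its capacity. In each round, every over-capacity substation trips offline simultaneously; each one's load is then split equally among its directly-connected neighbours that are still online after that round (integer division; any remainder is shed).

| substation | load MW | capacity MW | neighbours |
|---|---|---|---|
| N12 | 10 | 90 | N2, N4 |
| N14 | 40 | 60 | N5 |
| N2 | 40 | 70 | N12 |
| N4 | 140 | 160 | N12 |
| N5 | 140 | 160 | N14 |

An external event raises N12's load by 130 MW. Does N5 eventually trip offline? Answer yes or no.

no

Round 1 — N12 at 140 > 90. N12 trips offline.
  N12 sheds 140 MW to N2, N4: 70 each.
    N2: 40+70 = 110 > 70
    N4: 140+70 = 210 > 160
Round 2 — N2, N4 trip offline.
  N2 sheds 110 MW: no online neighbours, lost.
  N4 sheds 210 MW: no online neighbours, lost.
No further trips.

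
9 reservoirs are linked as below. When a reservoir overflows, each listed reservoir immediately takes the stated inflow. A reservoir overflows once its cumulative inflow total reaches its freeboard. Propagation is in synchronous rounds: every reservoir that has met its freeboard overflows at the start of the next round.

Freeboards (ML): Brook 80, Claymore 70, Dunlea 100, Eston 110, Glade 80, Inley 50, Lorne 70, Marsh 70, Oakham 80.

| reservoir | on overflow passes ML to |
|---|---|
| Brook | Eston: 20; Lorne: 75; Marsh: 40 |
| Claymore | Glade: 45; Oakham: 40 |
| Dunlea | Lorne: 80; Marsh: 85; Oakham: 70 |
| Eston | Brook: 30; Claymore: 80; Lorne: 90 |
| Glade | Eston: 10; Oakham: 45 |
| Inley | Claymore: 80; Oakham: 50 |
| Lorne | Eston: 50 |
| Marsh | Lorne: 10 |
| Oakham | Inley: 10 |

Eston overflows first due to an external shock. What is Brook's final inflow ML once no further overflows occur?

Round 1 — Eston overflows (initial).
  Brook: +30 → 30 < 80
  Claymore: +80 → 80 ≥ 70
  Lorne: +90 → 90 ≥ 70
Round 2 — Claymore, Lorne overflow.
  Glade: +45 → 45 < 80
  Oakham: +40 → 40 < 80
No further overflows.

30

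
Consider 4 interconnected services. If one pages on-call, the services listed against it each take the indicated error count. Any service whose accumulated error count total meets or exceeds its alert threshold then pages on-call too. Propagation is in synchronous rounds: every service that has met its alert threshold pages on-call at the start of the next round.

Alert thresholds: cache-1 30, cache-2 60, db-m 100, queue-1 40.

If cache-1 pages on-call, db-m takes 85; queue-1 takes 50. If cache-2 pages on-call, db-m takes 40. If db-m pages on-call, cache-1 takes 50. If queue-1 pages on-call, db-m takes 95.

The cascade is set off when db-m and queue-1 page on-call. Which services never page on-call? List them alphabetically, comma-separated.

cache-2

Round 1 — db-m, queue-1 page on-call (initial).
  cache-1: +50 → 50 ≥ 30
Round 2 — cache-1 pages on-call.
No further pages.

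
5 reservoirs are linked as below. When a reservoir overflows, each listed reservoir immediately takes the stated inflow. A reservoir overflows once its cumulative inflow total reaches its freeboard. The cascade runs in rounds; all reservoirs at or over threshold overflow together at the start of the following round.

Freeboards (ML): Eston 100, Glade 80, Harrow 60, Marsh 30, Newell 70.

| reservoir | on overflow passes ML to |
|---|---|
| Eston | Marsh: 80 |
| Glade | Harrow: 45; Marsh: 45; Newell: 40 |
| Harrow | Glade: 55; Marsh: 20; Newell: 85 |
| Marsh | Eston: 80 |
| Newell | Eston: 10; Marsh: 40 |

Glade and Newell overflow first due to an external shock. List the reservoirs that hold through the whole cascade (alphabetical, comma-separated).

Eston, Harrow

Round 1 — Glade, Newell overflow (initial).
  Eston: +10 → 10 < 100
  Harrow: +45 → 45 < 60
  Marsh: +45+40 → 85 ≥ 30
Round 2 — Marsh overflows.
  Eston: +80 → 90 < 100
No further overflows.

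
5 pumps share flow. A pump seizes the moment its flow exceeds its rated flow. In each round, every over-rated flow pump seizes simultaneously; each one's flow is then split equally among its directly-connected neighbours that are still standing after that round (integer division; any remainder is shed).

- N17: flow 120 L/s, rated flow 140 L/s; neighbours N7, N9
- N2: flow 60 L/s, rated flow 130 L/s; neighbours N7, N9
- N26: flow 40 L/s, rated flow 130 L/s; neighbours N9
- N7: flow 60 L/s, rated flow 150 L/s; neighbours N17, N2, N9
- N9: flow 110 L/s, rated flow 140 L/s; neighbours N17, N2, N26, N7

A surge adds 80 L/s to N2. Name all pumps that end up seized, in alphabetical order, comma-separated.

Round 1 — N2 at 140 > 130. N2 seizes.
  N2 sheds 140 L/s to N7, N9: 70 each.
    N7: 60+70 = 130 ≤ 150
    N9: 110+70 = 180 > 140
Round 2 — N9 seizes.
  N9 sheds 180 L/s to N17, N26, N7: 60 each.
    N17: 120+60 = 180 > 140
    N26: 40+60 = 100 ≤ 130
    N7: 130+60 = 190 > 150
Round 3 — N17, N7 seize.
  N17 sheds 180 L/s: no online neighbours, lost.
  N7 sheds 190 L/s: no online neighbours, lost.
No further seizures.

N17, N2, N7, N9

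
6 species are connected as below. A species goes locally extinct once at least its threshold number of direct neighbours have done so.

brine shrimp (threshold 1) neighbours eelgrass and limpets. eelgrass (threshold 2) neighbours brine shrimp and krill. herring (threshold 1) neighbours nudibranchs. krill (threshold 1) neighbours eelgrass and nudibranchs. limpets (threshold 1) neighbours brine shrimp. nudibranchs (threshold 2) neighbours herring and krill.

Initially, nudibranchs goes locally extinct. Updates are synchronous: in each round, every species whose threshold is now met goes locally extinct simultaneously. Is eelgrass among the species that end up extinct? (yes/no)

Round 1 — nudibranchs goes locally extinct (initial).
Round 2 — checking thresholds:
  herring: 1 of 1 neighbours ≥ 1, goes locally extinct.
  krill: 1 of 2 neighbours ≥ 1, goes locally extinct.
Round 3 — no new extinctions; cascade stops.

no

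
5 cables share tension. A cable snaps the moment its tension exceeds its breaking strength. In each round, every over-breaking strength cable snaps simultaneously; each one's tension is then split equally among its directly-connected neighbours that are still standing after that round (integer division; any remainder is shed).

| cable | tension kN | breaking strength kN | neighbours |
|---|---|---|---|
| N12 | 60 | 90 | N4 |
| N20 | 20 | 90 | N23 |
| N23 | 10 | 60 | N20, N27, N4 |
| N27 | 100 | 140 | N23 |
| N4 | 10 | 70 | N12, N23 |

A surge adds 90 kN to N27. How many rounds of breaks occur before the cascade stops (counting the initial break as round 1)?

Round 1 — N27 at 190 > 140. N27 snaps.
  N27 sheds 190 kN to N23: 190 each.
    N23: 10+190 = 200 > 60
Round 2 — N23 snaps.
  N23 sheds 200 kN to N20, N4: 100 each.
    N20: 20+100 = 120 > 90
    N4: 10+100 = 110 > 70
Round 3 — N20, N4 snap.
  N20 sheds 120 kN: no online neighbours, lost.
  N4 sheds 110 kN to N12: 110 each.
    N12: 60+110 = 170 > 90
Round 4 — N12 snaps.
  N12 sheds 170 kN: no online neighbours, lost.
No further breaks.

4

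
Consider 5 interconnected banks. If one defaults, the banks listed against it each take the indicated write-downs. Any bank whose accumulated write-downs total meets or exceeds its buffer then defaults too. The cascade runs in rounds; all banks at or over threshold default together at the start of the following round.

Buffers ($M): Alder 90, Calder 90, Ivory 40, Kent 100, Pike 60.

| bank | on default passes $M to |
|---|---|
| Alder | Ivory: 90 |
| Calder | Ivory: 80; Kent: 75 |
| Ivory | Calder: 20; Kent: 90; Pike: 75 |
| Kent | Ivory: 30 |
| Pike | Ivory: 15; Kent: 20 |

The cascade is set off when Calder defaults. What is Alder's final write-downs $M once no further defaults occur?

0

Round 1 — Calder defaults (initial).
  Ivory: +80 → 80 ≥ 40
  Kent: +75 → 75 < 100
Round 2 — Ivory defaults.
  Kent: +90 → 165 ≥ 100
  Pike: +75 → 75 ≥ 60
Round 3 — Kent, Pike default.
No further defaults.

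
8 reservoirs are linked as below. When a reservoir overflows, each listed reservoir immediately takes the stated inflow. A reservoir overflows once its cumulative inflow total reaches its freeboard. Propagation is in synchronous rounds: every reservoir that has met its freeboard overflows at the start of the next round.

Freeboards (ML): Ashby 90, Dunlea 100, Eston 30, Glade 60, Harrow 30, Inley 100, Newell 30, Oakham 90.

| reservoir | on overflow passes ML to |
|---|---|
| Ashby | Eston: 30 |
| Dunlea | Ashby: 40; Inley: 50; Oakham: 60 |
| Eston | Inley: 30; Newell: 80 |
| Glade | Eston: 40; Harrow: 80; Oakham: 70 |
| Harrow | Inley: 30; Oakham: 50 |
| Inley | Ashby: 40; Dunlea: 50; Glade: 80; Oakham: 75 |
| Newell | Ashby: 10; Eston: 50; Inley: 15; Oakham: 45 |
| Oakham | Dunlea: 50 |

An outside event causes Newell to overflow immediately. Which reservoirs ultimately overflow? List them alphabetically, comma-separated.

Eston, Newell

Round 1 — Newell overflows (initial).
  Ashby: +10 → 10 < 90
  Eston: +50 → 50 ≥ 30
  Inley: +15 → 15 < 100
  Oakham: +45 → 45 < 90
Round 2 — Eston overflows.
  Inley: +30 → 45 < 100
No further overflows.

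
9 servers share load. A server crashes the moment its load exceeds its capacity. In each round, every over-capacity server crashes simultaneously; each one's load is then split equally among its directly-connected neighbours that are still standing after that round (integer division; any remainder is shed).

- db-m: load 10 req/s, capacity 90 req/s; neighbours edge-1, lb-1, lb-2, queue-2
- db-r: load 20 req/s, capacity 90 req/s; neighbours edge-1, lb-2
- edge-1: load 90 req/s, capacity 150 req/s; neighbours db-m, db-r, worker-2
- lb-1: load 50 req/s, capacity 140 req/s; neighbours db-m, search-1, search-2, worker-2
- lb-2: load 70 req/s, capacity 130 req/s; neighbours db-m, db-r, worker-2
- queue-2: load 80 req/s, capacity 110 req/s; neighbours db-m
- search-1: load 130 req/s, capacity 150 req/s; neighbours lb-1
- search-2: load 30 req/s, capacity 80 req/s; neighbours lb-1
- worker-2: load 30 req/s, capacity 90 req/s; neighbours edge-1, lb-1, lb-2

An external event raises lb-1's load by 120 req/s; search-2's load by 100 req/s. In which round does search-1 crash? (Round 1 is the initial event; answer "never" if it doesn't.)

Round 1 — lb-1 at 170 > 140; search-2 at 130 > 80. lb-1, search-2 crash.
  lb-1 sheds 170 req/s to db-m, search-1, worker-2: 56 each (2 lost).
    db-m: 10+56 = 66 ≤ 90
    search-1: 130+56 = 186 > 150
    worker-2: 30+56 = 86 ≤ 90
  search-2 sheds 130 req/s: no online neighbours, lost.
Round 2 — search-1 crashes.
  search-1 sheds 186 req/s: no online neighbours, lost.
No further crashes.

2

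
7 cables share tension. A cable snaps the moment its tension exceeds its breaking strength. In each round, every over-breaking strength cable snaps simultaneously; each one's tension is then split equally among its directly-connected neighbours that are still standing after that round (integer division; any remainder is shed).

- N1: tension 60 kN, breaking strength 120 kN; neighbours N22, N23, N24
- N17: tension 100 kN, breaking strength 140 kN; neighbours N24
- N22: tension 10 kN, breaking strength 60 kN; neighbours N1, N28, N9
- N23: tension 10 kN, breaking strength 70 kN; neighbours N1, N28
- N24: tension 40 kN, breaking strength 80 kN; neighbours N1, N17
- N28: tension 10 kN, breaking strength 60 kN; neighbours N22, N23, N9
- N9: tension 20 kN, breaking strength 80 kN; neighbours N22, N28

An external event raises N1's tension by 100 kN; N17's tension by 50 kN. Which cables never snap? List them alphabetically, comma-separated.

N23, N28, N9

Round 1 — N1 at 160 > 120; N17 at 150 > 140. N1, N17 snap.
  N1 sheds 160 kN to N22, N23, N24: 53 each (1 lost).
    N22: 10+53 = 63 > 60
    N23: 10+53 = 63 ≤ 70
    N24: 40+53 = 93 > 80
  N17 sheds 150 kN to N24: 150 each.
    N24: 93+150 = 243 > 80
Round 2 — N22, N24 snap.
  N22 sheds 63 kN to N28, N9: 31 each (1 lost).
    N28: 10+31 = 41 ≤ 60
    N9: 20+31 = 51 ≤ 80
  N24 sheds 243 kN: no online neighbours, lost.
No further breaks.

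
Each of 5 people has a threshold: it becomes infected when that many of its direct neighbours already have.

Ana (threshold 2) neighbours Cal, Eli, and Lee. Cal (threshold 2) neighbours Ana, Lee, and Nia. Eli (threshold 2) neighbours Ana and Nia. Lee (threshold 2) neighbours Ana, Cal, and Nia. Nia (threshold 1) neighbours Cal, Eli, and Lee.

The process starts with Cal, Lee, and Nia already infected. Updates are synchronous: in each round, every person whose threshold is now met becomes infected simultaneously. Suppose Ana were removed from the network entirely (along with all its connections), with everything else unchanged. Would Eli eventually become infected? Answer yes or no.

With Ana removed:
Round 1 — Cal, Lee, Nia become infected (initial).
Round 2 — no new infections; cascade stops.

no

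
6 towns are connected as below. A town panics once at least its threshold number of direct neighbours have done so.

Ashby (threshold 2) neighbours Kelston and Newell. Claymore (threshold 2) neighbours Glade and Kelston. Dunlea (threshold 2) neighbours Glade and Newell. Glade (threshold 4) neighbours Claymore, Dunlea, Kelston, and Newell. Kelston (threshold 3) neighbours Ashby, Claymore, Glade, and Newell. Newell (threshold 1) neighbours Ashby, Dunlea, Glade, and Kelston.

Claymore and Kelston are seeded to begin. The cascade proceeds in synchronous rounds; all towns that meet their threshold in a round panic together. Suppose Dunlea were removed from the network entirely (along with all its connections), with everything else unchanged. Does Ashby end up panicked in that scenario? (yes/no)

yes

With Dunlea removed:
Round 1 — Claymore, Kelston panic (initial).
Round 2 — checking thresholds:
  Ashby: 1 of 2 neighbours < 2, below threshold.
  Glade: 2 of 3 neighbours < 4, below threshold.
  Newell: 1 of 3 neighbours ≥ 1, panics.
Round 3 — checking thresholds:
  Ashby: 2 of 2 neighbours ≥ 2, panics.
  Glade: 3 of 3 neighbours < 4, below threshold.
Round 4 — no new panics; cascade stops.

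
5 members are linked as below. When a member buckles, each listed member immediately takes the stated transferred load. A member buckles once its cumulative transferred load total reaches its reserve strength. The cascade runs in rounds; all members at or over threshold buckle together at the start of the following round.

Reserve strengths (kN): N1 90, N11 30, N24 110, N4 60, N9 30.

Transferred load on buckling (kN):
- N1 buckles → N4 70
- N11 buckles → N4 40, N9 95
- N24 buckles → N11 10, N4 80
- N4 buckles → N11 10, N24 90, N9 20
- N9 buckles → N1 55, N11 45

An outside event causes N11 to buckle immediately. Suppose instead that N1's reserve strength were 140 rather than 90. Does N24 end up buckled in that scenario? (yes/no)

no

With N1's reserve strength at 140:
Round 1 — N11 buckles (initial).
  N4: +40 → 40 < 60
  N9: +95 → 95 ≥ 30
Round 2 — N9 buckles.
  N1: +55 → 55 < 140
No further bucklings.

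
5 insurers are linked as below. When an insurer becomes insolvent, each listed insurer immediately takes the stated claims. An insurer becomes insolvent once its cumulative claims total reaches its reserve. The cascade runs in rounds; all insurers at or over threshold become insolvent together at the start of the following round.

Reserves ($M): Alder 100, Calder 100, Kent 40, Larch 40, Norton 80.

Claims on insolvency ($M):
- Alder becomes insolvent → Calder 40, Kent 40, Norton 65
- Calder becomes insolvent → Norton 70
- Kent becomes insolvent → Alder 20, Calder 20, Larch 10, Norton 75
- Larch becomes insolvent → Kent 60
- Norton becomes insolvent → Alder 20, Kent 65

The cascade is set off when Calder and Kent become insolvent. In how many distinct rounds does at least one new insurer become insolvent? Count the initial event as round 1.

2

Round 1 — Calder, Kent become insolvent (initial).
  Alder: +20 → 20 < 100
  Larch: +10 → 10 < 40
  Norton: +70+75 → 145 ≥ 80
Round 2 — Norton becomes insolvent.
  Alder: +20 → 40 < 100
No further insolvencies.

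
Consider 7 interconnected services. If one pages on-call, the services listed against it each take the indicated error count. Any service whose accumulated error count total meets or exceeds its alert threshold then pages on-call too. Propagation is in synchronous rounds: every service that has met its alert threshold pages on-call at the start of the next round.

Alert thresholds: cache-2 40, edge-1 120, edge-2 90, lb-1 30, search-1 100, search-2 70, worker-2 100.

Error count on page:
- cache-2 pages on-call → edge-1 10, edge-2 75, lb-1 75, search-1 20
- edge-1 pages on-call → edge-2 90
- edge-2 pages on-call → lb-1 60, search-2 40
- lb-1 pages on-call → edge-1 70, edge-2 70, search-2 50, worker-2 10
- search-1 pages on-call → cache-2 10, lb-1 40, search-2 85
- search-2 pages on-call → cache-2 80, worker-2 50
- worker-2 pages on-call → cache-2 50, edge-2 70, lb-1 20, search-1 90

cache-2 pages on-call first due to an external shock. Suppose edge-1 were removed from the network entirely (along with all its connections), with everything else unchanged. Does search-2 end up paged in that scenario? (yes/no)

yes

With edge-1 removed:
Round 1 — cache-2 pages on-call (initial).
  edge-2: +75 → 75 < 90
  lb-1: +75 → 75 ≥ 30
  search-1: +20 → 20 < 100
Round 2 — lb-1 pages on-call.
  edge-2: +70 → 145 ≥ 90
  search-2: +50 → 50 < 70
  worker-2: +10 → 10 < 100
Round 3 — edge-2 pages on-call.
  search-2: +40 → 90 ≥ 70
Round 4 — search-2 pages on-call.
  worker-2: +50 → 60 < 100
No further pages.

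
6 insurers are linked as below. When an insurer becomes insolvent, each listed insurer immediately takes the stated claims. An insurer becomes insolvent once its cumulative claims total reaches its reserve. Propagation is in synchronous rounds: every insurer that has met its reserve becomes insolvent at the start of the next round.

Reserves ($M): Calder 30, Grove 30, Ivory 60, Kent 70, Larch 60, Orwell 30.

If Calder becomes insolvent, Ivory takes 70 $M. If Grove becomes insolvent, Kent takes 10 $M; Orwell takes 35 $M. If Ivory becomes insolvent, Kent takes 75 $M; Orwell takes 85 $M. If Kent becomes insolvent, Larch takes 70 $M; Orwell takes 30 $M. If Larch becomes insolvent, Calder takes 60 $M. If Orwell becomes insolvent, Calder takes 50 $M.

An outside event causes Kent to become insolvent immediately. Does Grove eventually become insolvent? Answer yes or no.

Round 1 — Kent becomes insolvent (initial).
  Larch: +70 → 70 ≥ 60
  Orwell: +30 → 30 ≥ 30
Round 2 — Larch, Orwell become insolvent.
  Calder: +60+50 → 110 ≥ 30
Round 3 — Calder becomes insolvent.
  Ivory: +70 → 70 ≥ 60
Round 4 — Ivory becomes insolvent.
No further insolvencies.

no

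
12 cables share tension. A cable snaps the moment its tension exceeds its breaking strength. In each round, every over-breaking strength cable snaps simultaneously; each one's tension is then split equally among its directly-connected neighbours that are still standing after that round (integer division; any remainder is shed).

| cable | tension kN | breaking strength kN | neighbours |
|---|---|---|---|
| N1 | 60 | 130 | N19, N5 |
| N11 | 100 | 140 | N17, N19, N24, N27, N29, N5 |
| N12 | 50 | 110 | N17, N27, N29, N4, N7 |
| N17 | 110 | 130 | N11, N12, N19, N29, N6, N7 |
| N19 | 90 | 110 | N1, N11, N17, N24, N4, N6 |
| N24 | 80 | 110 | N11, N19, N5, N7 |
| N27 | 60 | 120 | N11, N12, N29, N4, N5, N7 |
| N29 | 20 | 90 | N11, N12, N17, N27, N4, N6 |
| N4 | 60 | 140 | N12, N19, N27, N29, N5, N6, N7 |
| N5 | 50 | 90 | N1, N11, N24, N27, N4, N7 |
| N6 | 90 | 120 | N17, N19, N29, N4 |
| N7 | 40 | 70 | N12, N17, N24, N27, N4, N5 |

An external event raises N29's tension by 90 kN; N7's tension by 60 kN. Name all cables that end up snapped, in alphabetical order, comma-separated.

N1, N11, N12, N17, N19, N24, N27, N29, N4, N5, N6, N7

Round 1 — N29 at 110 > 90; N7 at 100 > 70. N29, N7 snap.
  N29 sheds 110 kN to N11, N12, N17, N27, N4, N6: 18 each (2 lost).
    N11: 100+18 = 118 ≤ 140
    N12: 50+18 = 68 ≤ 110
    N17: 110+18 = 128 ≤ 130
    N27: 60+18 = 78 ≤ 120
    N4: 60+18 = 78 ≤ 140
    N6: 90+18 = 108 ≤ 120
  N7 sheds 100 kN to N12, N17, N24, N27, N4, N5: 16 each (4 lost).
    N12: 68+16 = 84 ≤ 110
    N17: 128+16 = 144 > 130
    N24: 80+16 = 96 ≤ 110
    N27: 78+16 = 94 ≤ 120
    N4: 78+16 = 94 ≤ 140
    N5: 50+16 = 66 ≤ 90
Round 2 — N17 snaps.
  N17 sheds 144 kN to N11, N12, N19, N6: 36 each.
    N11: 118+36 = 154 > 140
    N12: 84+36 = 120 > 110
    N19: 90+36 = 126 > 110
    N6: 108+36 = 144 > 120
Round 3 — N11, N12, N19, N6 snap.
  N11 sheds 154 kN to N24, N27, N5: 51 each (1 lost).
    N24: 96+51 = 147 > 110
    N27: 94+51 = 145 > 120
    N5: 66+51 = 117 > 90
  N12 sheds 120 kN to N27, N4: 60 each.
    N27: 145+60 = 205 > 120
    N4: 94+60 = 154 > 140
  N19 sheds 126 kN to N1, N24, N4: 42 each.
    N1: 60+42 = 102 ≤ 130
    N24: 147+42 = 189 > 110
    N4: 154+42 = 196 > 140
  N6 sheds 144 kN to N4: 144 each.
    N4: 196+144 = 340 > 140
Round 4 — N24, N27, N4, N5 snap.
  N24 sheds 189 kN: no online neighbours, lost.
  N27 sheds 205 kN: no online neighbours, lost.
  N4 sheds 340 kN: no online neighbours, lost.
  N5 sheds 117 kN to N1: 117 each.
    N1: 102+117 = 219 > 130
Round 5 — N1 snaps.
  N1 sheds 219 kN: no online neighbours, lost.
No further breaks.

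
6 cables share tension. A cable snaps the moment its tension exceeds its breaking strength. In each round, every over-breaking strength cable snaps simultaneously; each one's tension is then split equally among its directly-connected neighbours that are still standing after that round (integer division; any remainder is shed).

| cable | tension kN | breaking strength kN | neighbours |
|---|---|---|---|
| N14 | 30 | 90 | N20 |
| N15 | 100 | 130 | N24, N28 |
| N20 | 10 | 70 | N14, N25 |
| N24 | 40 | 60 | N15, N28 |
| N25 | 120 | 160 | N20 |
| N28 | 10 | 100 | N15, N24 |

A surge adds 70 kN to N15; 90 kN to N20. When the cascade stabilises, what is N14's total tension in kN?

Round 1 — N15 at 170 > 130; N20 at 100 > 70. N15, N20 snap.
  N15 sheds 170 kN to N24, N28: 85 each.
    N24: 40+85 = 125 > 60
    N28: 10+85 = 95 ≤ 100
  N20 sheds 100 kN to N14, N25: 50 each.
    N14: 30+50 = 80 ≤ 90
    N25: 120+50 = 170 > 160
Round 2 — N24, N25 snap.
  N24 sheds 125 kN to N28: 125 each.
    N28: 95+125 = 220 > 100
  N25 sheds 170 kN: no online neighbours, lost.
Round 3 — N28 snaps.
  N28 sheds 220 kN: no online neighbours, lost.
No further breaks.

80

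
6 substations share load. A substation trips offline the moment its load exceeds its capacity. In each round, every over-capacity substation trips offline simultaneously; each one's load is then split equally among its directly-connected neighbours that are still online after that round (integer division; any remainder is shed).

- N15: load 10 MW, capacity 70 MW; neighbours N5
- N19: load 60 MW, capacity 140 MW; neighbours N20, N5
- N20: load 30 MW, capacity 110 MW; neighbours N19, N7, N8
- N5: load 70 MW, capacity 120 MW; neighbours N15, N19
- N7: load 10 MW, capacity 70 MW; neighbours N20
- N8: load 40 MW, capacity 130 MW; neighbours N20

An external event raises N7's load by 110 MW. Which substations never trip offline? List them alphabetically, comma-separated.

N15, N19, N5, N8

Round 1 — N7 at 120 > 70. N7 trips offline.
  N7 sheds 120 MW to N20: 120 each.
    N20: 30+120 = 150 > 110
Round 2 — N20 trips offline.
  N20 sheds 150 MW to N19, N8: 75 each.
    N19: 60+75 = 135 ≤ 140
    N8: 40+75 = 115 ≤ 130
No further trips.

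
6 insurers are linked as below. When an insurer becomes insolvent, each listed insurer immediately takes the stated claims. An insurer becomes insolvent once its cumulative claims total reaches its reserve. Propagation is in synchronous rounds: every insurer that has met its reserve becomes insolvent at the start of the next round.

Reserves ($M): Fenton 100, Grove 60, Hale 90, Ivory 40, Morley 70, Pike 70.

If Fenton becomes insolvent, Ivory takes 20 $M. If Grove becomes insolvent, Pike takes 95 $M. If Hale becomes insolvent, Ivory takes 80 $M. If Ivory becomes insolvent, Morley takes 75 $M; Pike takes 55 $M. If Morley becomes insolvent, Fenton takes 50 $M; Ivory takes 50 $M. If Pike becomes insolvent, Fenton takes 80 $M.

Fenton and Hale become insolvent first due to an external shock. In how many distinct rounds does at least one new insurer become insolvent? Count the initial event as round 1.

Round 1 — Fenton, Hale become insolvent (initial).
  Ivory: +20+80 → 100 ≥ 40
Round 2 — Ivory becomes insolvent.
  Morley: +75 → 75 ≥ 70
  Pike: +55 → 55 < 70
Round 3 — Morley becomes insolvent.
No further insolvencies.

3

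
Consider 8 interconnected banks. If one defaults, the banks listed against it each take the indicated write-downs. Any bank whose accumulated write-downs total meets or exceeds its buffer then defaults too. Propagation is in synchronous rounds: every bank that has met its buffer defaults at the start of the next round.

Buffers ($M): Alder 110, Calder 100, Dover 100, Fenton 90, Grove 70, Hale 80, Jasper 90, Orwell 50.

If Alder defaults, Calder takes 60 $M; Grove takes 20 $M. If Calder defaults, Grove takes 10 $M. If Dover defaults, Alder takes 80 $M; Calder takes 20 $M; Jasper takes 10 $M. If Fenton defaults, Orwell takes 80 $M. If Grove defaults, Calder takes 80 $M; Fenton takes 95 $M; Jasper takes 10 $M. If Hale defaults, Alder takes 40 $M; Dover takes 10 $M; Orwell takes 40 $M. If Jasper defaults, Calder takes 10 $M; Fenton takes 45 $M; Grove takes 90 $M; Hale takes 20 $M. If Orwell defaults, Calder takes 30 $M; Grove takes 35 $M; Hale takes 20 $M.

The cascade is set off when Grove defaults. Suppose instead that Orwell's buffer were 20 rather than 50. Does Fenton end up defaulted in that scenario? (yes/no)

With Orwell's buffer at 20:
Round 1 — Grove defaults (initial).
  Calder: +80 → 80 < 100
  Fenton: +95 → 95 ≥ 90
  Jasper: +10 → 10 < 90
Round 2 — Fenton defaults.
  Orwell: +80 → 80 ≥ 20
Round 3 — Orwell defaults.
  Calder: +30 → 110 ≥ 100
  Hale: +20 → 20 < 80
Round 4 — Calder defaults.
No further defaults.

yes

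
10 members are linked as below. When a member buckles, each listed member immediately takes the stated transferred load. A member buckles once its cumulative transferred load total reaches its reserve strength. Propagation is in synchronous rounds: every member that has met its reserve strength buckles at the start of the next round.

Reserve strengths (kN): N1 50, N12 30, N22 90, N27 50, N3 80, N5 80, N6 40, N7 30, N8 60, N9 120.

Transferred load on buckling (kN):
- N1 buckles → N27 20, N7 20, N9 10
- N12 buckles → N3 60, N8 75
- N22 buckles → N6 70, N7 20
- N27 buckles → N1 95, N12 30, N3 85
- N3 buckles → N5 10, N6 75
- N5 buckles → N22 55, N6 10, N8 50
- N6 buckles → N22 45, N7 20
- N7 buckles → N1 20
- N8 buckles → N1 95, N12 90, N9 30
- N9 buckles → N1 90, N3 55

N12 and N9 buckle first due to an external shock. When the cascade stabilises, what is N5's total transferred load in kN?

Round 1 — N12, N9 buckle (initial).
  N1: +90 → 90 ≥ 50
  N3: +60+55 → 115 ≥ 80
  N8: +75 → 75 ≥ 60
Round 2 — N1, N3, N8 buckle.
  N27: +20 → 20 < 50
  N5: +10 → 10 < 80
  N6: +75 → 75 ≥ 40
  N7: +20 → 20 < 30
Round 3 — N6 buckles.
  N22: +45 → 45 < 90
  N7: +20 → 40 ≥ 30
Round 4 — N7 buckles.
No further bucklings.

10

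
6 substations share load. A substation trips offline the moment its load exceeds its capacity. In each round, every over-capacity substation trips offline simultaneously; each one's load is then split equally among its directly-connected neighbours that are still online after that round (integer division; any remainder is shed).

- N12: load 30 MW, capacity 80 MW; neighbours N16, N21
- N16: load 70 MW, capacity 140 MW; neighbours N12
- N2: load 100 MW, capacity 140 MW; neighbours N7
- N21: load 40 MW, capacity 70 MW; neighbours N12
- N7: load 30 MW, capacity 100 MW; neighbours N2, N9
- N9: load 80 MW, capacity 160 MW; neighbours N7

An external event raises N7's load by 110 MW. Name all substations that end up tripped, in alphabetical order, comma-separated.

Round 1 — N7 at 140 > 100. N7 trips offline.
  N7 sheds 140 MW to N2, N9: 70 each.
    N2: 100+70 = 170 > 140
    N9: 80+70 = 150 ≤ 160
Round 2 — N2 trips offline.
  N2 sheds 170 MW: no online neighbours, lost.
No further trips.

N2, N7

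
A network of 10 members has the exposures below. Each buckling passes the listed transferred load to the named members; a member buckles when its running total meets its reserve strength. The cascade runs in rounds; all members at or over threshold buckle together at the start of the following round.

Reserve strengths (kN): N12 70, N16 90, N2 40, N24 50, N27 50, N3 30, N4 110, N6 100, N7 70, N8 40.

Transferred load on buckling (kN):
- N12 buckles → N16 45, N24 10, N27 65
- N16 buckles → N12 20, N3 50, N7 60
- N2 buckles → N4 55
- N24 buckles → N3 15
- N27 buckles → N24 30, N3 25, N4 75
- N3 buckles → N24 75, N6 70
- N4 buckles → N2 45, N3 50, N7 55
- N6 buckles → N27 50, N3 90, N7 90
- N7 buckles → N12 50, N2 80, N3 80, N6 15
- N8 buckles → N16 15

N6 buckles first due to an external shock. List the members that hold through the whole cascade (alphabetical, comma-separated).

N12, N16, N8

Round 1 — N6 buckles (initial).
  N27: +50 → 50 ≥ 50
  N3: +90 → 90 ≥ 30
  N7: +90 → 90 ≥ 70
Round 2 — N27, N3, N7 buckle.
  N12: +50 → 50 < 70
  N2: +80 → 80 ≥ 40
  N24: +30+75 → 105 ≥ 50
  N4: +75 → 75 < 110
Round 3 — N2, N24 buckle.
  N4: +55 → 130 ≥ 110
Round 4 — N4 buckles.
No further bucklings.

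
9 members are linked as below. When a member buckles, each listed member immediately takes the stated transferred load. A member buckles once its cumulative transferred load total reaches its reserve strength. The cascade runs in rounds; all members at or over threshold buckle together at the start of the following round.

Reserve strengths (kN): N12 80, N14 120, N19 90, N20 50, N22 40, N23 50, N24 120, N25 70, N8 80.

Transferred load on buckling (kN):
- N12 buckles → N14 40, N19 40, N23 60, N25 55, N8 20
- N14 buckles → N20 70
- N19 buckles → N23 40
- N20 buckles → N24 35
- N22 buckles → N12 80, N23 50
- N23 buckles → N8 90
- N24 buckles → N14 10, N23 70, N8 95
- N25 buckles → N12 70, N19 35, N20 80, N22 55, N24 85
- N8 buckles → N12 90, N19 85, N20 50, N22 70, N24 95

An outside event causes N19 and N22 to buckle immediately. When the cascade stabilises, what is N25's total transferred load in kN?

55

Round 1 — N19, N22 buckle (initial).
  N12: +80 → 80 ≥ 80
  N23: +40+50 → 90 ≥ 50
Round 2 — N12, N23 buckle.
  N14: +40 → 40 < 120
  N25: +55 → 55 < 70
  N8: +20+90 → 110 ≥ 80
Round 3 — N8 buckles.
  N20: +50 → 50 ≥ 50
  N24: +95 → 95 < 120
Round 4 — N20 buckles.
  N24: +35 → 130 ≥ 120
Round 5 — N24 buckles.
  N14: +10 → 50 < 120
No further bucklings.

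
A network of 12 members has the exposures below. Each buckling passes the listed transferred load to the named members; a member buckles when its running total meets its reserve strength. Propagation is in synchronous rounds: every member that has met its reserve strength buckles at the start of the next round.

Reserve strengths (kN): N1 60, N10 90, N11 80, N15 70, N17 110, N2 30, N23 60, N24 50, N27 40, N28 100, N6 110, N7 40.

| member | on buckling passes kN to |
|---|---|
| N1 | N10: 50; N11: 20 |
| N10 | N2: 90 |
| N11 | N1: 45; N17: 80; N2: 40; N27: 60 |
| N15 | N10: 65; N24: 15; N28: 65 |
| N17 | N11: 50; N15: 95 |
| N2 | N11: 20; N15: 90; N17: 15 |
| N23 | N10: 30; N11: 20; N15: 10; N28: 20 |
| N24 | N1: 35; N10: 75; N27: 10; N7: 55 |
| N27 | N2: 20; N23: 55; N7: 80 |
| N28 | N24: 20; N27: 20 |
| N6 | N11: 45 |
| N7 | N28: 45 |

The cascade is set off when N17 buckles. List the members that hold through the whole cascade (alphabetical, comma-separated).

Round 1 — N17 buckles (initial).
  N11: +50 → 50 < 80
  N15: +95 → 95 ≥ 70
Round 2 — N15 buckles.
  N10: +65 → 65 < 90
  N24: +15 → 15 < 50
  N28: +65 → 65 < 100
No further bucklings.

N1, N10, N11, N2, N23, N24, N27, N28, N6, N7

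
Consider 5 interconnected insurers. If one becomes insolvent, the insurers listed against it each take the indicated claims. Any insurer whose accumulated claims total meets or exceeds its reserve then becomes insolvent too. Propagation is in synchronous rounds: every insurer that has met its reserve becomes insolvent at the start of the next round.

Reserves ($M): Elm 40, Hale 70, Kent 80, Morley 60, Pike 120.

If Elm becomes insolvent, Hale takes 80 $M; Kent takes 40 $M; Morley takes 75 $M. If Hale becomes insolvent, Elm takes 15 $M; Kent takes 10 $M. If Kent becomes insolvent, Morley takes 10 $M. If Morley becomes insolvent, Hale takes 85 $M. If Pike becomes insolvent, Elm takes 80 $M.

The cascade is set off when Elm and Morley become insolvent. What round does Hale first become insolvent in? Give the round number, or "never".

2

Round 1 — Elm, Morley become insolvent (initial).
  Hale: +80+85 → 165 ≥ 70
  Kent: +40 → 40 < 80
Round 2 — Hale becomes insolvent.
  Kent: +10 → 50 < 80
No further insolvencies.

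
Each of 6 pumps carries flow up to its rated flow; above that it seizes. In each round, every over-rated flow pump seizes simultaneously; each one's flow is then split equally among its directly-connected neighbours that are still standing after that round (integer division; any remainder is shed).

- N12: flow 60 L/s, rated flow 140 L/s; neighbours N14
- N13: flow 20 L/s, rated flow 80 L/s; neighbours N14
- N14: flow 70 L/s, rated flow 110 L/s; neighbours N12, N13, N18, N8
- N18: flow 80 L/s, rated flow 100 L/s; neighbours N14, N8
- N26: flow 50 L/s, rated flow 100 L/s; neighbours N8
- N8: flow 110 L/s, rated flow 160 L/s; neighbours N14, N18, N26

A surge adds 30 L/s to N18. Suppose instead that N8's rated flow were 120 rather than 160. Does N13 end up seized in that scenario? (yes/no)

With N8's rated flow at 120:
Round 1 — N18 at 110 > 100. N18 seizes.
  N18 sheds 110 L/s to N14, N8: 55 each.
    N14: 70+55 = 125 > 110
    N8: 110+55 = 165 > 120
Round 2 — N14, N8 seize.
  N14 sheds 125 L/s to N12, N13: 62 each (1 lost).
    N12: 60+62 = 122 ≤ 140
    N13: 20+62 = 82 > 80
  N8 sheds 165 L/s to N26: 165 each.
    N26: 50+165 = 215 > 100
Round 3 — N13, N26 seize.
  N13 sheds 82 L/s: no online neighbours, lost.
  N26 sheds 215 L/s: no online neighbours, lost.
No further seizures.

yes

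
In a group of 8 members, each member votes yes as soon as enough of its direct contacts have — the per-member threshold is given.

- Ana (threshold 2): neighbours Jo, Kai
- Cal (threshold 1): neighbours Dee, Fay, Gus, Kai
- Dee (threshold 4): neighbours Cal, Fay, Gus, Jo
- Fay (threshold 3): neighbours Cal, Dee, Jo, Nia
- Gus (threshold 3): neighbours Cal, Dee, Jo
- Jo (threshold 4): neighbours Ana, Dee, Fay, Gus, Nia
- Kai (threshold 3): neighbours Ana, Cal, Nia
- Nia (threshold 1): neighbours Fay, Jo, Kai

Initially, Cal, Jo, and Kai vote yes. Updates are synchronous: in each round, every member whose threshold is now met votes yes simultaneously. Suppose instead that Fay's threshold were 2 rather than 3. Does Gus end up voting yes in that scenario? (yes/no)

With Fay's threshold at 2:
Round 1 — Cal, Jo, Kai vote yes (initial).
Round 2 — checking thresholds:
  Ana: 2 of 2 neighbours ≥ 2, votes yes.
  Dee: 2 of 4 neighbours < 4, holds.
  Fay: 2 of 4 neighbours ≥ 2, votes yes.
  Gus: 2 of 3 neighbours < 3, holds.
  Nia: 2 of 3 neighbours ≥ 1, votes yes.
Round 3 — no new yes votes; cascade stops.

no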